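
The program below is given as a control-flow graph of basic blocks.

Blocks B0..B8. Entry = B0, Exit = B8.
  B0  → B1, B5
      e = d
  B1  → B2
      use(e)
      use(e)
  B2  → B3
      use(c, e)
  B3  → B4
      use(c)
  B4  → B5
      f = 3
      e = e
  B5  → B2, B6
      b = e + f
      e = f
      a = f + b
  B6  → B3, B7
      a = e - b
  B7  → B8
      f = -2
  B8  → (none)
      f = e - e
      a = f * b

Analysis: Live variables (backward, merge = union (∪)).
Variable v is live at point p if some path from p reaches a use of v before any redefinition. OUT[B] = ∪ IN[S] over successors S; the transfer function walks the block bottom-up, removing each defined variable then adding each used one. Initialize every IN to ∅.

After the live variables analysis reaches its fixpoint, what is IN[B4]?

Answer: {c, e}

Trace:
Converged values:
  B0: | IN={c, d, f} | OUT={c, e, f}
  B1: | IN={c, e} | OUT={c, e}
  B2: | IN={c, e} | OUT={c, e}
  B3: | IN={c, e} | OUT={c, e}
  B4: | IN={c, e} | OUT={c, e, f}
  B5: | IN={c, e, f} | OUT={b, c, e}
  B6: | IN={b, c, e} | OUT={b, c, e}
  B7: | IN={b, e} | OUT={b, e}
  B8: | IN={b, e} | OUT={}

Merge at B4: OUT[B4] = IN[B5] = {c, e, f}
Applying B4's transfer function to that OUT value gives IN[B4] (row B4 above).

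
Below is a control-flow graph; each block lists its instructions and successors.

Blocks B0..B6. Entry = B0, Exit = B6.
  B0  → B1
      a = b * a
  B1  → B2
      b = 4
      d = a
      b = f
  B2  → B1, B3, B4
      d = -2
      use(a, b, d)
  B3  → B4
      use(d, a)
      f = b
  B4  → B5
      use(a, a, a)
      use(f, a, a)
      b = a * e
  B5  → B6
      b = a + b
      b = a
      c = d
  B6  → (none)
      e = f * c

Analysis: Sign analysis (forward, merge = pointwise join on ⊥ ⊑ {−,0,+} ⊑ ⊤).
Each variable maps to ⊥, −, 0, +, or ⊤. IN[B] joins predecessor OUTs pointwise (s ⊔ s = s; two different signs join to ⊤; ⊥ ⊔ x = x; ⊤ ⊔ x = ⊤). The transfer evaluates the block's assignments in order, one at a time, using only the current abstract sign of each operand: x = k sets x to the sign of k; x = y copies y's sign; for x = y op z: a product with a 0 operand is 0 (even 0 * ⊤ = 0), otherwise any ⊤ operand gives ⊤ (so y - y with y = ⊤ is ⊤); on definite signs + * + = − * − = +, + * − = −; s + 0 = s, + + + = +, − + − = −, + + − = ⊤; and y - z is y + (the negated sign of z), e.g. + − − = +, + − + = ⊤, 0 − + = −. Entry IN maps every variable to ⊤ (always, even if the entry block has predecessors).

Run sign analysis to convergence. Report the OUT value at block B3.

Fixpoint table:
  B0:  IN=(all ⊤)  OUT=(all ⊤)
  B1:  IN=(all ⊤)  OUT=(all ⊤)
  B2:  IN=(all ⊤)  OUT={d:-; rest ⊤}
  B3:  IN={d:-; rest ⊤}  OUT={d:-; rest ⊤}
  B4:  IN={d:-; rest ⊤}  OUT={d:-; rest ⊤}
  B5:  IN={d:-; rest ⊤}  OUT={c:-, d:-; rest ⊤}
  B6:  IN={c:-, d:-; rest ⊤}  OUT={c:-, d:-; rest ⊤}

Merge at B3: IN[B3] = OUT[B2] = {a: ⊤, b: ⊤, c: ⊤, d: -, e: ⊤, f: ⊤}
Applying B3's transfer function to that IN value gives OUT[B3] (row B3 above).

Answer: {a: ⊤, b: ⊤, c: ⊤, d: -, e: ⊤, f: ⊤}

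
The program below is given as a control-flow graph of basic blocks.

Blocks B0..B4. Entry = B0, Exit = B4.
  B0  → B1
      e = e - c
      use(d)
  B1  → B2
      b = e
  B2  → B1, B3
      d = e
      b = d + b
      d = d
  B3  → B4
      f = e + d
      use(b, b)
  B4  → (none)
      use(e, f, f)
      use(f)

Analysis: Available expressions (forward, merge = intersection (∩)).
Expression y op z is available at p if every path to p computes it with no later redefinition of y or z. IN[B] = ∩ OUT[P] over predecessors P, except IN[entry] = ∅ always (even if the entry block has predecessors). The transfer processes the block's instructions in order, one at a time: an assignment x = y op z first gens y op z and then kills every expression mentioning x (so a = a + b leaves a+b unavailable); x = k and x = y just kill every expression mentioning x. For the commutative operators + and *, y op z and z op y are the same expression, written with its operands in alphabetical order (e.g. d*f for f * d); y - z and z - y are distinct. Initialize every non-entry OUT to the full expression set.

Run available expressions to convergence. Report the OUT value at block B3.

Answer: {d+e}

Trace:
Per-block solution:
  B0:  IN={}  OUT={}
  B1:  IN={}  OUT={}
  B2:  IN={}  OUT={}
  B3:  IN={}  OUT={d+e}
  B4:  IN={d+e}  OUT={d+e}

Merge at B3: IN[B3] = OUT[B2] = {}
Applying B3's transfer function to that IN value gives OUT[B3] (row B3 above).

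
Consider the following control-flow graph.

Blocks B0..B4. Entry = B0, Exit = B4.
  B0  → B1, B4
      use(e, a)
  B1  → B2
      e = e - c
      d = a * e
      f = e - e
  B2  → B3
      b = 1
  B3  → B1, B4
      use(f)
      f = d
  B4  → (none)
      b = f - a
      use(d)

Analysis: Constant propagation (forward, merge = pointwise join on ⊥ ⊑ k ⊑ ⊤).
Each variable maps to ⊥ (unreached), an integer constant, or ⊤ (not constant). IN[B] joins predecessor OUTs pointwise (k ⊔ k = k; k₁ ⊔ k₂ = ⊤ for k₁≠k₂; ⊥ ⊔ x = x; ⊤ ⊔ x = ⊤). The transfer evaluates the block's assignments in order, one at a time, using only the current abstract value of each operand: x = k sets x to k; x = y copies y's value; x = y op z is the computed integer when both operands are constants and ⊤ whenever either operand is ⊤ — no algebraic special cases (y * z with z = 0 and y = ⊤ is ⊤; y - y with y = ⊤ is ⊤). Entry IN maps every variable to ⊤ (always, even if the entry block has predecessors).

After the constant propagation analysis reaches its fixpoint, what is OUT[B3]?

Answer: {a: ⊤, b: 1, c: ⊤, d: ⊤, e: ⊤, f: ⊤}

Trace:
Converged values:
  B0:  IN=(all ⊤)  OUT=(all ⊤)
  B1:  IN=(all ⊤)  OUT=(all ⊤)
  B2:  IN=(all ⊤)  OUT={b:1; rest ⊤}
  B3:  IN={b:1; rest ⊤}  OUT={b:1; rest ⊤}
  B4:  IN=(all ⊤)  OUT=(all ⊤)

Merge at B3: IN[B3] = OUT[B2] = {a: ⊤, b: 1, c: ⊤, d: ⊤, e: ⊤, f: ⊤}
Applying B3's transfer function to that IN value gives OUT[B3] (row B3 above).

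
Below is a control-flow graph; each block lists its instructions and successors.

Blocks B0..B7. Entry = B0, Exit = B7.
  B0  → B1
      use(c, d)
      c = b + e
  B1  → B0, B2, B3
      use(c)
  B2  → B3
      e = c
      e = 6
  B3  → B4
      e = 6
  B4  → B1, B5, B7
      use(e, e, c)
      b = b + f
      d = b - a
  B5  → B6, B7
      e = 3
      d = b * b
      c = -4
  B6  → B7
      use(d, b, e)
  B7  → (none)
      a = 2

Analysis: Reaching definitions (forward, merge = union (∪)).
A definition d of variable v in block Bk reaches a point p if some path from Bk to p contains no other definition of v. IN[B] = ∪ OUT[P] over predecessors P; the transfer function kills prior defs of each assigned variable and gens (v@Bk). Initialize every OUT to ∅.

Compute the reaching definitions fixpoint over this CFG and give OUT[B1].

Converged values:
  B0:   IN={b@B4, c@B0, d@B4, e@B3}   OUT={b@B4, c@B0, d@B4, e@B3}
  B1:   IN={b@B4, c@B0, d@B4, e@B3}   OUT={b@B4, c@B0, d@B4, e@B3}
  B2:   IN={b@B4, c@B0, d@B4, e@B3}   OUT={b@B4, c@B0, d@B4, e@B2}
  B3:   IN={b@B4, c@B0, d@B4, e@B2, e@B3}   OUT={b@B4, c@B0, d@B4, e@B3}
  B4:   IN={b@B4, c@B0, d@B4, e@B3}   OUT={b@B4, c@B0, d@B4, e@B3}
  B5:   IN={b@B4, c@B0, d@B4, e@B3}   OUT={b@B4, c@B5, d@B5, e@B5}
  B6:   IN={b@B4, c@B5, d@B5, e@B5}   OUT={b@B4, c@B5, d@B5, e@B5}
  B7:   IN={b@B4, c@B0, c@B5, d@B4, d@B5, e@B3, e@B5}   OUT={a@B7, b@B4, c@B0, c@B5, d@B4, d@B5, e@B3, e@B5}

Merge at B1: IN[B1] = OUT[B0] ⊔ OUT[B4] = {b@B4, c@B0, d@B4, e@B3}
Applying B1's transfer function to that IN value gives OUT[B1] (row B1 above).

Answer: {b@B4, c@B0, d@B4, e@B3}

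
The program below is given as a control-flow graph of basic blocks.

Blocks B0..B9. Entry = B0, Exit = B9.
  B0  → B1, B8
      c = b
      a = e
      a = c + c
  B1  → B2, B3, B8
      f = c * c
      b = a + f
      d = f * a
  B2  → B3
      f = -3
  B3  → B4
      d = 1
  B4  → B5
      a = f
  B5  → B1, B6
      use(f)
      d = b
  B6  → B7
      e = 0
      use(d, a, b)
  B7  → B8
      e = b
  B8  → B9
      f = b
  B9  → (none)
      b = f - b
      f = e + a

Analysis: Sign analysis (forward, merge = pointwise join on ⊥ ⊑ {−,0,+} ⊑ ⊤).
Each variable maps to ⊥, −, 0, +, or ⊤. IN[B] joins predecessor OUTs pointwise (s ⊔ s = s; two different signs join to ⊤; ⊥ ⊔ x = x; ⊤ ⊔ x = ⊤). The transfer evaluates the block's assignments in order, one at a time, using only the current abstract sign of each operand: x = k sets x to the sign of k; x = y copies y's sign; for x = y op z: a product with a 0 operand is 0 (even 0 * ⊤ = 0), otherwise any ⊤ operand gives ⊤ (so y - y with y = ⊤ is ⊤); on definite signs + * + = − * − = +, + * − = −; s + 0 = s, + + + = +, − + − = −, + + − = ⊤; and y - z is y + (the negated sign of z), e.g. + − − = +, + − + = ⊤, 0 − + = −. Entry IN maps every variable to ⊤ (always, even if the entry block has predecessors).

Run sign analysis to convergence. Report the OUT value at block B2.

Per-block solution:
  B0:  IN=(all ⊤)  OUT=(all ⊤)
  B1:  IN=(all ⊤)  OUT=(all ⊤)
  B2:  IN=(all ⊤)  OUT={f:-; rest ⊤}
  B3:  IN=(all ⊤)  OUT={d:+; rest ⊤}
  B4:  IN={d:+; rest ⊤}  OUT={d:+; rest ⊤}
  B5:  IN={d:+; rest ⊤}  OUT=(all ⊤)
  B6:  IN=(all ⊤)  OUT={e:0; rest ⊤}
  B7:  IN={e:0; rest ⊤}  OUT=(all ⊤)
  B8:  IN=(all ⊤)  OUT=(all ⊤)
  B9:  IN=(all ⊤)  OUT=(all ⊤)

Merge at B2: IN[B2] = OUT[B1] = {a: ⊤, b: ⊤, c: ⊤, d: ⊤, e: ⊤, f: ⊤}
Applying B2's transfer function to that IN value gives OUT[B2] (row B2 above).

Answer: {a: ⊤, b: ⊤, c: ⊤, d: ⊤, e: ⊤, f: -}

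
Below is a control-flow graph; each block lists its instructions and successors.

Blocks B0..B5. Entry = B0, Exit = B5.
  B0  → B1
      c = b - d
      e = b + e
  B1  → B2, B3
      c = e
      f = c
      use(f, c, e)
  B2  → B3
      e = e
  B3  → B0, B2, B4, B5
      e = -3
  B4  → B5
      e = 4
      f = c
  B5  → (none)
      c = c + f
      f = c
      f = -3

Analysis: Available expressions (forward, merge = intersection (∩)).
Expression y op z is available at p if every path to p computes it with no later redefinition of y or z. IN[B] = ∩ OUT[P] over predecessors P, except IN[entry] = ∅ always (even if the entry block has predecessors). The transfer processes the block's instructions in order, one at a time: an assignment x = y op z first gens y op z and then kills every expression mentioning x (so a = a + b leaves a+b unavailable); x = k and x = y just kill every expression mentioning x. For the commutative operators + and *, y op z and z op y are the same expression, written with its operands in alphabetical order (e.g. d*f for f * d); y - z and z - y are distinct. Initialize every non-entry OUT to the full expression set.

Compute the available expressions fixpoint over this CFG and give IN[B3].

Per-block solution:
  B0: | IN={} | OUT={b-d}
  B1: | IN={b-d} | OUT={b-d}
  B2: | IN={b-d} | OUT={b-d}
  B3: | IN={b-d} | OUT={b-d}
  B4: | IN={b-d} | OUT={b-d}
  B5: | IN={b-d} | OUT={b-d}

Merge at B3: IN[B3] = OUT[B1] ∩ OUT[B2] = {b-d}

Answer: {b-d}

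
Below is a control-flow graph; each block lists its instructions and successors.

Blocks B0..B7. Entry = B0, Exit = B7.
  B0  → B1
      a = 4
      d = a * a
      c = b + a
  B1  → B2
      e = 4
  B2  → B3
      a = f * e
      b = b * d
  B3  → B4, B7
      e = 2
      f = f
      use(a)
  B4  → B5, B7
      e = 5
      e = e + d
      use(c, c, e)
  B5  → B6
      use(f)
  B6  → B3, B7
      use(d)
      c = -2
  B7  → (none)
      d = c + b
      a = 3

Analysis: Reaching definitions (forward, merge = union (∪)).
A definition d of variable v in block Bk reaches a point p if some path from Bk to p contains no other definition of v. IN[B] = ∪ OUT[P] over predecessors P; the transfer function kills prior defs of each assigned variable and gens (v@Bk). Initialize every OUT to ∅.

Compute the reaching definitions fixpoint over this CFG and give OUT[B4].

Converged values:
  B0:  IN={}  OUT={a@B0, c@B0, d@B0}
  B1:  IN={a@B0, c@B0, d@B0}  OUT={a@B0, c@B0, d@B0, e@B1}
  B2:  IN={a@B0, c@B0, d@B0, e@B1}  OUT={a@B2, b@B2, c@B0, d@B0, e@B1}
  B3:  IN={a@B2, b@B2, c@B0, c@B6, d@B0, e@B1, e@B4, f@B3}  OUT={a@B2, b@B2, c@B0, c@B6, d@B0, e@B3, f@B3}
  B4:  IN={a@B2, b@B2, c@B0, c@B6, d@B0, e@B3, f@B3}  OUT={a@B2, b@B2, c@B0, c@B6, d@B0, e@B4, f@B3}
  B5:  IN={a@B2, b@B2, c@B0, c@B6, d@B0, e@B4, f@B3}  OUT={a@B2, b@B2, c@B0, c@B6, d@B0, e@B4, f@B3}
  B6:  IN={a@B2, b@B2, c@B0, c@B6, d@B0, e@B4, f@B3}  OUT={a@B2, b@B2, c@B6, d@B0, e@B4, f@B3}
  B7:  IN={a@B2, b@B2, c@B0, c@B6, d@B0, e@B3, e@B4, f@B3}  OUT={a@B7, b@B2, c@B0, c@B6, d@B7, e@B3, e@B4, f@B3}

Merge at B4: IN[B4] = OUT[B3] = {a@B2, b@B2, c@B0, c@B6, d@B0, e@B3, f@B3}
Applying B4's transfer function to that IN value gives OUT[B4] (row B4 above).

Answer: {a@B2, b@B2, c@B0, c@B6, d@B0, e@B4, f@B3}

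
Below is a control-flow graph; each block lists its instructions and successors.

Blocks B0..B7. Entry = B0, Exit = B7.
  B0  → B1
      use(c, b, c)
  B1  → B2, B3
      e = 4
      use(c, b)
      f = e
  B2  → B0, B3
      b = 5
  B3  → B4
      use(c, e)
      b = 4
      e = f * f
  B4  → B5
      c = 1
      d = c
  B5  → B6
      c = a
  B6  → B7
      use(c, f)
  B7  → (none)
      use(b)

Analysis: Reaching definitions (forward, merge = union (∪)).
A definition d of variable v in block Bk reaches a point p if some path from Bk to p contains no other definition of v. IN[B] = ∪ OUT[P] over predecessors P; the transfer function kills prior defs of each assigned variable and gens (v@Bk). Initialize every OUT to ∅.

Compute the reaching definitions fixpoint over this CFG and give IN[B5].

Answer: {b@B3, c@B4, d@B4, e@B3, f@B1}

Working:
Converged values:
  B0:   IN={b@B2, e@B1, f@B1}   OUT={b@B2, e@B1, f@B1}
  B1:   IN={b@B2, e@B1, f@B1}   OUT={b@B2, e@B1, f@B1}
  B2:   IN={b@B2, e@B1, f@B1}   OUT={b@B2, e@B1, f@B1}
  B3:   IN={b@B2, e@B1, f@B1}   OUT={b@B3, e@B3, f@B1}
  B4:   IN={b@B3, e@B3, f@B1}   OUT={b@B3, c@B4, d@B4, e@B3, f@B1}
  B5:   IN={b@B3, c@B4, d@B4, e@B3, f@B1}   OUT={b@B3, c@B5, d@B4, e@B3, f@B1}
  B6:   IN={b@B3, c@B5, d@B4, e@B3, f@B1}   OUT={b@B3, c@B5, d@B4, e@B3, f@B1}
  B7:   IN={b@B3, c@B5, d@B4, e@B3, f@B1}   OUT={b@B3, c@B5, d@B4, e@B3, f@B1}

Merge at B5: IN[B5] = OUT[B4] = {b@B3, c@B4, d@B4, e@B3, f@B1}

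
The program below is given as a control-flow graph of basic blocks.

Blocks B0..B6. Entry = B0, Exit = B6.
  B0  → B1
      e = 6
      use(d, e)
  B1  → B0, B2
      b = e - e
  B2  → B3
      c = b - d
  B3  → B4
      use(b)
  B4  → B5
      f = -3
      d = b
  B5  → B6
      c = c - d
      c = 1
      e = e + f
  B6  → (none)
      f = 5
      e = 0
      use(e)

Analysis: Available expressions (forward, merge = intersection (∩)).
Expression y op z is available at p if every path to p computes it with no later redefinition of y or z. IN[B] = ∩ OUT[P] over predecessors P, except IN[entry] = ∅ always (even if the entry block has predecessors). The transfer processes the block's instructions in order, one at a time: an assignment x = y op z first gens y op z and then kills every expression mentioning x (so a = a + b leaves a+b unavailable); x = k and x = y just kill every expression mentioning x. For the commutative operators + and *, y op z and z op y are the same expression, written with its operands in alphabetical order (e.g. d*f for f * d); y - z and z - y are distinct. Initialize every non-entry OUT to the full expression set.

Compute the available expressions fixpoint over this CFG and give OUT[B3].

Answer: {b-d, e-e}

Trace:
Per-block solution:
  B0: | IN={} | OUT={}
  B1: | IN={} | OUT={e-e}
  B2: | IN={e-e} | OUT={b-d, e-e}
  B3: | IN={b-d, e-e} | OUT={b-d, e-e}
  B4: | IN={b-d, e-e} | OUT={e-e}
  B5: | IN={e-e} | OUT={}
  B6: | IN={} | OUT={}

Merge at B3: IN[B3] = OUT[B2] = {b-d, e-e}
Applying B3's transfer function to that IN value gives OUT[B3] (row B3 above).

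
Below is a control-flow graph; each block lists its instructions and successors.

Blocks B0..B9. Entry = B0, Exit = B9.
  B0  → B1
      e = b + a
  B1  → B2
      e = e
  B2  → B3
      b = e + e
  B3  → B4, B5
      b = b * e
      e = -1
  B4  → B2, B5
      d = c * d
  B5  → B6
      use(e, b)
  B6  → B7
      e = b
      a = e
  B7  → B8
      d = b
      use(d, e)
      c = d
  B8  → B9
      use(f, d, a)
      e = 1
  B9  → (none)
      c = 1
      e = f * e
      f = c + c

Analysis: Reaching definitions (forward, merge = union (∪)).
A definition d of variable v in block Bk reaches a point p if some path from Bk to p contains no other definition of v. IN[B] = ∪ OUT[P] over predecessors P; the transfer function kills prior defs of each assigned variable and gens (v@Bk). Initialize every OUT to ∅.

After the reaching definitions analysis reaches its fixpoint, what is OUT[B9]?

Answer: {a@B6, b@B3, c@B9, d@B7, e@B9, f@B9}

Derivation:
Per-block solution:
  B0:   IN={}   OUT={e@B0}
  B1:   IN={e@B0}   OUT={e@B1}
  B2:   IN={b@B3, d@B4, e@B1, e@B3}   OUT={b@B2, d@B4, e@B1, e@B3}
  B3:   IN={b@B2, d@B4, e@B1, e@B3}   OUT={b@B3, d@B4, e@B3}
  B4:   IN={b@B3, d@B4, e@B3}   OUT={b@B3, d@B4, e@B3}
  B5:   IN={b@B3, d@B4, e@B3}   OUT={b@B3, d@B4, e@B3}
  B6:   IN={b@B3, d@B4, e@B3}   OUT={a@B6, b@B3, d@B4, e@B6}
  B7:   IN={a@B6, b@B3, d@B4, e@B6}   OUT={a@B6, b@B3, c@B7, d@B7, e@B6}
  B8:   IN={a@B6, b@B3, c@B7, d@B7, e@B6}   OUT={a@B6, b@B3, c@B7, d@B7, e@B8}
  B9:   IN={a@B6, b@B3, c@B7, d@B7, e@B8}   OUT={a@B6, b@B3, c@B9, d@B7, e@B9, f@B9}

Merge at B9: IN[B9] = OUT[B8] = {a@B6, b@B3, c@B7, d@B7, e@B8}
Applying B9's transfer function to that IN value gives OUT[B9] (row B9 above).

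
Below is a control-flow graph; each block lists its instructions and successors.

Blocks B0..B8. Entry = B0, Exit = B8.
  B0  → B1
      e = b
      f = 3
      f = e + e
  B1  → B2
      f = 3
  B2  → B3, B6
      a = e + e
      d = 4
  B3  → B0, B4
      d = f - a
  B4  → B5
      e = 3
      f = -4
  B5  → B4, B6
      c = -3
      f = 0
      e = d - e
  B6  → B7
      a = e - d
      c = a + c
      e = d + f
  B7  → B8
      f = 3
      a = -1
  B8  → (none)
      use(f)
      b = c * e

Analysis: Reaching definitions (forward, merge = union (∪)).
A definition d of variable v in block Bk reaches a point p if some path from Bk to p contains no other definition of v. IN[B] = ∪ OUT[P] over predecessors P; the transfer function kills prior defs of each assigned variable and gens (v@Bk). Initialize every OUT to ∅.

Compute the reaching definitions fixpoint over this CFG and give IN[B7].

Answer: {a@B6, c@B6, d@B2, d@B3, e@B6, f@B1, f@B5}

Trace:
Converged values:
  B0:   IN={a@B2, d@B3, e@B0, f@B1}   OUT={a@B2, d@B3, e@B0, f@B0}
  B1:   IN={a@B2, d@B3, e@B0, f@B0}   OUT={a@B2, d@B3, e@B0, f@B1}
  B2:   IN={a@B2, d@B3, e@B0, f@B1}   OUT={a@B2, d@B2, e@B0, f@B1}
  B3:   IN={a@B2, d@B2, e@B0, f@B1}   OUT={a@B2, d@B3, e@B0, f@B1}
  B4:   IN={a@B2, c@B5, d@B3, e@B0, e@B5, f@B1, f@B5}   OUT={a@B2, c@B5, d@B3, e@B4, f@B4}
  B5:   IN={a@B2, c@B5, d@B3, e@B4, f@B4}   OUT={a@B2, c@B5, d@B3, e@B5, f@B5}
  B6:   IN={a@B2, c@B5, d@B2, d@B3, e@B0, e@B5, f@B1, f@B5}   OUT={a@B6, c@B6, d@B2, d@B3, e@B6, f@B1, f@B5}
  B7:   IN={a@B6, c@B6, d@B2, d@B3, e@B6, f@B1, f@B5}   OUT={a@B7, c@B6, d@B2, d@B3, e@B6, f@B7}
  B8:   IN={a@B7, c@B6, d@B2, d@B3, e@B6, f@B7}   OUT={a@B7, b@B8, c@B6, d@B2, d@B3, e@B6, f@B7}

Merge at B7: IN[B7] = OUT[B6] = {a@B6, c@B6, d@B2, d@B3, e@B6, f@B1, f@B5}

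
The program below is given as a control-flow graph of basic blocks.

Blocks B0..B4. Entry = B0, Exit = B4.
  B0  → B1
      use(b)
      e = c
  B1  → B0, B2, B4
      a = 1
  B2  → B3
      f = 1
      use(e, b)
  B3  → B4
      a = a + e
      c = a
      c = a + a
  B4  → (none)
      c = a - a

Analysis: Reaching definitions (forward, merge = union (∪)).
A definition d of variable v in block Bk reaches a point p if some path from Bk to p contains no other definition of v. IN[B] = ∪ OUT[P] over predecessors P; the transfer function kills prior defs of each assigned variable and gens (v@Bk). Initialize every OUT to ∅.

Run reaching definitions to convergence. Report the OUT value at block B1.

Answer: {a@B1, e@B0}

Derivation:
Converged values:
  B0: | IN={a@B1, e@B0} | OUT={a@B1, e@B0}
  B1: | IN={a@B1, e@B0} | OUT={a@B1, e@B0}
  B2: | IN={a@B1, e@B0} | OUT={a@B1, e@B0, f@B2}
  B3: | IN={a@B1, e@B0, f@B2} | OUT={a@B3, c@B3, e@B0, f@B2}
  B4: | IN={a@B1, a@B3, c@B3, e@B0, f@B2} | OUT={a@B1, a@B3, c@B4, e@B0, f@B2}

Merge at B1: IN[B1] = OUT[B0] = {a@B1, e@B0}
Applying B1's transfer function to that IN value gives OUT[B1] (row B1 above).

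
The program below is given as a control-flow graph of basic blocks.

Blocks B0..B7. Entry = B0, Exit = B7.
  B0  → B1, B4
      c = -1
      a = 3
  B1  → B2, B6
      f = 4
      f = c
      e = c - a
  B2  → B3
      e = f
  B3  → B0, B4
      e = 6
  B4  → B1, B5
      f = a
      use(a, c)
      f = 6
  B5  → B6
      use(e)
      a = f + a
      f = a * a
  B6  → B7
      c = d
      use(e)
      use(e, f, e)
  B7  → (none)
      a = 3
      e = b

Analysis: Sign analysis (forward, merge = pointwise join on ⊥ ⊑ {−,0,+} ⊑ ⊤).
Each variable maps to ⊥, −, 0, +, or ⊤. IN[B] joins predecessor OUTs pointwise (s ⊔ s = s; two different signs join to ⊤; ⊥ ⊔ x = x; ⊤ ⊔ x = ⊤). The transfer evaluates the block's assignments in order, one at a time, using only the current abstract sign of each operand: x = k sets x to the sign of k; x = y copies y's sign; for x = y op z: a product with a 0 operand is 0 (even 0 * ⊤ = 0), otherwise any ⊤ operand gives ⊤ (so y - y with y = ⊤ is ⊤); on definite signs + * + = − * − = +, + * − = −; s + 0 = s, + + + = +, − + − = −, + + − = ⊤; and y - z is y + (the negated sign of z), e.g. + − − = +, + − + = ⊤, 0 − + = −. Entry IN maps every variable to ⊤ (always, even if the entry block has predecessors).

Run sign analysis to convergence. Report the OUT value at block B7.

Answer: {a: +, b: ⊤, c: ⊤, d: ⊤, e: ⊤, f: ⊤}

Derivation:
Fixpoint table:
  B0: | IN=(all ⊤) | OUT={a:+, c:-; rest ⊤}
  B1: | IN={a:+, c:-; rest ⊤} | OUT={a:+, c:-, e:-, f:-; rest ⊤}
  B2: | IN={a:+, c:-, e:-, f:-; rest ⊤} | OUT={a:+, c:-, e:-, f:-; rest ⊤}
  B3: | IN={a:+, c:-, e:-, f:-; rest ⊤} | OUT={a:+, c:-, e:+, f:-; rest ⊤}
  B4: | IN={a:+, c:-; rest ⊤} | OUT={a:+, c:-, f:+; rest ⊤}
  B5: | IN={a:+, c:-, f:+; rest ⊤} | OUT={a:+, c:-, f:+; rest ⊤}
  B6: | IN={a:+, c:-; rest ⊤} | OUT={a:+; rest ⊤}
  B7: | IN={a:+; rest ⊤} | OUT={a:+; rest ⊤}

Merge at B7: IN[B7] = OUT[B6] = {a: +, b: ⊤, c: ⊤, d: ⊤, e: ⊤, f: ⊤}
Applying B7's transfer function to that IN value gives OUT[B7] (row B7 above).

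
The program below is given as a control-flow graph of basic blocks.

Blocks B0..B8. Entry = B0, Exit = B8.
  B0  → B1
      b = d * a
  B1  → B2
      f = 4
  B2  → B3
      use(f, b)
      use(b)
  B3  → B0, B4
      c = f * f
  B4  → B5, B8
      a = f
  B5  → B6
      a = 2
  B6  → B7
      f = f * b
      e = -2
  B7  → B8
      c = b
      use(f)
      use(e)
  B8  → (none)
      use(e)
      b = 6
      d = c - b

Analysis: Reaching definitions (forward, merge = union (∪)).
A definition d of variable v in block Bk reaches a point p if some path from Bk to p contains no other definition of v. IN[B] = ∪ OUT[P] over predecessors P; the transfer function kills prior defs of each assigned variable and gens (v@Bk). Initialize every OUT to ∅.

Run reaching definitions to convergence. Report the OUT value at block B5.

Answer: {a@B5, b@B0, c@B3, f@B1}

Derivation:
Converged values:
  B0:   IN={b@B0, c@B3, f@B1}   OUT={b@B0, c@B3, f@B1}
  B1:   IN={b@B0, c@B3, f@B1}   OUT={b@B0, c@B3, f@B1}
  B2:   IN={b@B0, c@B3, f@B1}   OUT={b@B0, c@B3, f@B1}
  B3:   IN={b@B0, c@B3, f@B1}   OUT={b@B0, c@B3, f@B1}
  B4:   IN={b@B0, c@B3, f@B1}   OUT={a@B4, b@B0, c@B3, f@B1}
  B5:   IN={a@B4, b@B0, c@B3, f@B1}   OUT={a@B5, b@B0, c@B3, f@B1}
  B6:   IN={a@B5, b@B0, c@B3, f@B1}   OUT={a@B5, b@B0, c@B3, e@B6, f@B6}
  B7:   IN={a@B5, b@B0, c@B3, e@B6, f@B6}   OUT={a@B5, b@B0, c@B7, e@B6, f@B6}
  B8:   IN={a@B4, a@B5, b@B0, c@B3, c@B7, e@B6, f@B1, f@B6}   OUT={a@B4, a@B5, b@B8, c@B3, c@B7, d@B8, e@B6, f@B1, f@B6}

Merge at B5: IN[B5] = OUT[B4] = {a@B4, b@B0, c@B3, f@B1}
Applying B5's transfer function to that IN value gives OUT[B5] (row B5 above).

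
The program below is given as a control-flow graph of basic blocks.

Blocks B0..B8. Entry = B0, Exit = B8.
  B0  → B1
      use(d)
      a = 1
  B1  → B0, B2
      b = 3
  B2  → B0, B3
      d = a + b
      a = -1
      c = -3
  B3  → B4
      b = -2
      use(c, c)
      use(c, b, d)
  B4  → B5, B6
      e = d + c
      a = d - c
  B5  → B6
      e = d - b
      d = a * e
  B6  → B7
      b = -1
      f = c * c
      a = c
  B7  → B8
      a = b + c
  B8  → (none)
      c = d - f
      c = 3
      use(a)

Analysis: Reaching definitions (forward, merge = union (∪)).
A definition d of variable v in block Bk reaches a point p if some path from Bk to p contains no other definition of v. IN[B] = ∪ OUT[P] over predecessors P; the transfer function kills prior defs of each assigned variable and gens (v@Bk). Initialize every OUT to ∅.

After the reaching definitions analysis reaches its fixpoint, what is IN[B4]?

Converged values:
  B0: | IN={a@B0, a@B2, b@B1, c@B2, d@B2} | OUT={a@B0, b@B1, c@B2, d@B2}
  B1: | IN={a@B0, b@B1, c@B2, d@B2} | OUT={a@B0, b@B1, c@B2, d@B2}
  B2: | IN={a@B0, b@B1, c@B2, d@B2} | OUT={a@B2, b@B1, c@B2, d@B2}
  B3: | IN={a@B2, b@B1, c@B2, d@B2} | OUT={a@B2, b@B3, c@B2, d@B2}
  B4: | IN={a@B2, b@B3, c@B2, d@B2} | OUT={a@B4, b@B3, c@B2, d@B2, e@B4}
  B5: | IN={a@B4, b@B3, c@B2, d@B2, e@B4} | OUT={a@B4, b@B3, c@B2, d@B5, e@B5}
  B6: | IN={a@B4, b@B3, c@B2, d@B2, d@B5, e@B4, e@B5} | OUT={a@B6, b@B6, c@B2, d@B2, d@B5, e@B4, e@B5, f@B6}
  B7: | IN={a@B6, b@B6, c@B2, d@B2, d@B5, e@B4, e@B5, f@B6} | OUT={a@B7, b@B6, c@B2, d@B2, d@B5, e@B4, e@B5, f@B6}
  B8: | IN={a@B7, b@B6, c@B2, d@B2, d@B5, e@B4, e@B5, f@B6} | OUT={a@B7, b@B6, c@B8, d@B2, d@B5, e@B4, e@B5, f@B6}

Merge at B4: IN[B4] = OUT[B3] = {a@B2, b@B3, c@B2, d@B2}

Answer: {a@B2, b@B3, c@B2, d@B2}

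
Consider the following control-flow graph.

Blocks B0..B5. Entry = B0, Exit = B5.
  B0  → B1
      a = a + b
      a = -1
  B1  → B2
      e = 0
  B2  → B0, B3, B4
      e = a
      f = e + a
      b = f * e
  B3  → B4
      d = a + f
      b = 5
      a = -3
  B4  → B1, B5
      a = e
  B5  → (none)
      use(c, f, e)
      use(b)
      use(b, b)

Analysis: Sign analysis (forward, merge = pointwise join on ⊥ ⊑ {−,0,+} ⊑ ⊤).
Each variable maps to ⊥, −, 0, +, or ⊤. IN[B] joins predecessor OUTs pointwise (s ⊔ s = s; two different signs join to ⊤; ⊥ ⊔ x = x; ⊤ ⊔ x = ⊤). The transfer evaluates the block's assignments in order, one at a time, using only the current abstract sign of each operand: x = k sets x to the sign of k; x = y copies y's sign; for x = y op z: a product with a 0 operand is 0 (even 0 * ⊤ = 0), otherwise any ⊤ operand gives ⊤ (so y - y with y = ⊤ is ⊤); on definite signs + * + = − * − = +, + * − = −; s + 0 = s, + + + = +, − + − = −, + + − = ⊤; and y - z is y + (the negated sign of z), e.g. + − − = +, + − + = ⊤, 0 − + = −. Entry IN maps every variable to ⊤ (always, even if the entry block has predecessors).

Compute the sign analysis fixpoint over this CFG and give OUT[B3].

Fixpoint table:
  B0:  IN=(all ⊤)  OUT={a:-; rest ⊤}
  B1:  IN={a:-; rest ⊤}  OUT={a:-, e:0; rest ⊤}
  B2:  IN={a:-, e:0; rest ⊤}  OUT={a:-, b:+, e:-, f:-; rest ⊤}
  B3:  IN={a:-, b:+, e:-, f:-; rest ⊤}  OUT={a:-, b:+, d:-, e:-, f:-; rest ⊤}
  B4:  IN={a:-, b:+, e:-, f:-; rest ⊤}  OUT={a:-, b:+, e:-, f:-; rest ⊤}
  B5:  IN={a:-, b:+, e:-, f:-; rest ⊤}  OUT={a:-, b:+, e:-, f:-; rest ⊤}

Merge at B3: IN[B3] = OUT[B2] = {a: -, b: +, c: ⊤, d: ⊤, e: -, f: -}
Applying B3's transfer function to that IN value gives OUT[B3] (row B3 above).

Answer: {a: -, b: +, c: ⊤, d: -, e: -, f: -}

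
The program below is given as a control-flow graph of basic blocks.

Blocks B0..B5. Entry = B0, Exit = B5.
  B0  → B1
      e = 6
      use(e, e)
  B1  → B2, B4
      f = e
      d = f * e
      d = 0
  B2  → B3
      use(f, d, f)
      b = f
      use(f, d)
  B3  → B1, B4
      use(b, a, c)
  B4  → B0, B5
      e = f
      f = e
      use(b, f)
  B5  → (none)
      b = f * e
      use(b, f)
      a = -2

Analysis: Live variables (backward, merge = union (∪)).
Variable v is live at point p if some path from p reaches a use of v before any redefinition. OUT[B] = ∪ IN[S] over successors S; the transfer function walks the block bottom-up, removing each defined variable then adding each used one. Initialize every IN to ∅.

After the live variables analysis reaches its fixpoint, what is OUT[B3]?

Answer: {a, b, c, e, f}

Derivation:
Per-block solution:
  B0:   IN={a, b, c}   OUT={a, b, c, e}
  B1:   IN={a, b, c, e}   OUT={a, b, c, d, e, f}
  B2:   IN={a, c, d, e, f}   OUT={a, b, c, e, f}
  B3:   IN={a, b, c, e, f}   OUT={a, b, c, e, f}
  B4:   IN={a, b, c, f}   OUT={a, b, c, e, f}
  B5:   IN={e, f}   OUT={}

Merge at B3: OUT[B3] = IN[B1] ⊔ IN[B4] = {a, b, c, e, f}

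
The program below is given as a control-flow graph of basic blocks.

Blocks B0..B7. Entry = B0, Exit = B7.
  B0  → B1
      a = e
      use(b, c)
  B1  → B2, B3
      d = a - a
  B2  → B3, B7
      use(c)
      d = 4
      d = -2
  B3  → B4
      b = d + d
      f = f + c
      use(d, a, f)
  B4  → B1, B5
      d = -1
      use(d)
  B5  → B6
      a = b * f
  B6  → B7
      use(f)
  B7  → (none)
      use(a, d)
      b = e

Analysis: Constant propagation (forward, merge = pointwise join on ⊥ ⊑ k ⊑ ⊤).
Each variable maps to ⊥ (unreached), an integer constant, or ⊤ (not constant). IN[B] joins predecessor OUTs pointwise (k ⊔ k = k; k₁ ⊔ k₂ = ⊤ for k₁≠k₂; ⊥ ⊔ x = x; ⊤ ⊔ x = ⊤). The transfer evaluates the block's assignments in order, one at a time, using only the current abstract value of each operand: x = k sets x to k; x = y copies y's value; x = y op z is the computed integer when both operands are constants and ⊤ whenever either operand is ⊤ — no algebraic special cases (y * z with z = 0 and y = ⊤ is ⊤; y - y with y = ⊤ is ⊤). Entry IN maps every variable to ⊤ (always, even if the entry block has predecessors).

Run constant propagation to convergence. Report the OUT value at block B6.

Answer: {a: ⊤, b: ⊤, c: ⊤, d: -1, e: ⊤, f: ⊤}

Working:
Fixpoint table:
  B0:  IN=(all ⊤)  OUT=(all ⊤)
  B1:  IN=(all ⊤)  OUT=(all ⊤)
  B2:  IN=(all ⊤)  OUT={d:-2; rest ⊤}
  B3:  IN=(all ⊤)  OUT=(all ⊤)
  B4:  IN=(all ⊤)  OUT={d:-1; rest ⊤}
  B5:  IN={d:-1; rest ⊤}  OUT={d:-1; rest ⊤}
  B6:  IN={d:-1; rest ⊤}  OUT={d:-1; rest ⊤}
  B7:  IN=(all ⊤)  OUT=(all ⊤)

Merge at B6: IN[B6] = OUT[B5] = {a: ⊤, b: ⊤, c: ⊤, d: -1, e: ⊤, f: ⊤}
Applying B6's transfer function to that IN value gives OUT[B6] (row B6 above).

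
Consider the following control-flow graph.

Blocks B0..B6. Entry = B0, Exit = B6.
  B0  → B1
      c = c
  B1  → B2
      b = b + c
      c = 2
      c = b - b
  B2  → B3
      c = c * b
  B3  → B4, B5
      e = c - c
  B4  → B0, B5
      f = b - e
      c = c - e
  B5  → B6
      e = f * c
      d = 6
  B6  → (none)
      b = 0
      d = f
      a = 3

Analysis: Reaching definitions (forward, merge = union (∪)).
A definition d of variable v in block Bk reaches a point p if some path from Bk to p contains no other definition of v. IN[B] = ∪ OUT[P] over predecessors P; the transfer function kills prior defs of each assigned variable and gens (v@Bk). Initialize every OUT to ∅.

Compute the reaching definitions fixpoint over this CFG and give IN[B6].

Per-block solution:
  B0:  IN={b@B1, c@B4, e@B3, f@B4}  OUT={b@B1, c@B0, e@B3, f@B4}
  B1:  IN={b@B1, c@B0, e@B3, f@B4}  OUT={b@B1, c@B1, e@B3, f@B4}
  B2:  IN={b@B1, c@B1, e@B3, f@B4}  OUT={b@B1, c@B2, e@B3, f@B4}
  B3:  IN={b@B1, c@B2, e@B3, f@B4}  OUT={b@B1, c@B2, e@B3, f@B4}
  B4:  IN={b@B1, c@B2, e@B3, f@B4}  OUT={b@B1, c@B4, e@B3, f@B4}
  B5:  IN={b@B1, c@B2, c@B4, e@B3, f@B4}  OUT={b@B1, c@B2, c@B4, d@B5, e@B5, f@B4}
  B6:  IN={b@B1, c@B2, c@B4, d@B5, e@B5, f@B4}  OUT={a@B6, b@B6, c@B2, c@B4, d@B6, e@B5, f@B4}

Merge at B6: IN[B6] = OUT[B5] = {b@B1, c@B2, c@B4, d@B5, e@B5, f@B4}

Answer: {b@B1, c@B2, c@B4, d@B5, e@B5, f@B4}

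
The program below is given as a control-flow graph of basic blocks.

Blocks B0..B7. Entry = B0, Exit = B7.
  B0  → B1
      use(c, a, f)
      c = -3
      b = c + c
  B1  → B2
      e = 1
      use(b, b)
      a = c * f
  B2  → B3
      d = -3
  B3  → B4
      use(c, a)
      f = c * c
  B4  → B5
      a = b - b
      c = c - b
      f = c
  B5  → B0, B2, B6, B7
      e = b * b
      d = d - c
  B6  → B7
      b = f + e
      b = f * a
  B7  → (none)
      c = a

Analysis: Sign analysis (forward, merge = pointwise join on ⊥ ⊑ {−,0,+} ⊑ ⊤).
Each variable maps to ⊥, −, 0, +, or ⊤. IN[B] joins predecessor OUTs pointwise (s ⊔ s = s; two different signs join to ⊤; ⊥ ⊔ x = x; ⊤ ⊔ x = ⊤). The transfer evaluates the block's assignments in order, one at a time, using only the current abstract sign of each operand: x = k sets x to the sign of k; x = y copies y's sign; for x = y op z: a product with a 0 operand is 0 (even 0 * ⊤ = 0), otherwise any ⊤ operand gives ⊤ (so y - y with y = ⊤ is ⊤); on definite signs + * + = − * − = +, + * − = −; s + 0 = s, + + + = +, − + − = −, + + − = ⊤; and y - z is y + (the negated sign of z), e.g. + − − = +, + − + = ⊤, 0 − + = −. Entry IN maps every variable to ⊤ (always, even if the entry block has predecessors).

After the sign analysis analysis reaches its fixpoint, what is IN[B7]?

Per-block solution:
  B0:   IN=(all ⊤)   OUT={b:-, c:-; rest ⊤}
  B1:   IN={b:-, c:-; rest ⊤}   OUT={b:-, c:-, e:+; rest ⊤}
  B2:   IN={b:-, e:+; rest ⊤}   OUT={b:-, d:-, e:+; rest ⊤}
  B3:   IN={b:-, d:-, e:+; rest ⊤}   OUT={b:-, d:-, e:+; rest ⊤}
  B4:   IN={b:-, d:-, e:+; rest ⊤}   OUT={b:-, d:-, e:+; rest ⊤}
  B5:   IN={b:-, d:-, e:+; rest ⊤}   OUT={b:-, e:+; rest ⊤}
  B6:   IN={b:-, e:+; rest ⊤}   OUT={e:+; rest ⊤}
  B7:   IN={e:+; rest ⊤}   OUT={e:+; rest ⊤}

Merge at B7: IN[B7] = OUT[B5] ⊔ OUT[B6] = {a: ⊤, b: ⊤, c: ⊤, d: ⊤, e: +, f: ⊤}

Answer: {a: ⊤, b: ⊤, c: ⊤, d: ⊤, e: +, f: ⊤}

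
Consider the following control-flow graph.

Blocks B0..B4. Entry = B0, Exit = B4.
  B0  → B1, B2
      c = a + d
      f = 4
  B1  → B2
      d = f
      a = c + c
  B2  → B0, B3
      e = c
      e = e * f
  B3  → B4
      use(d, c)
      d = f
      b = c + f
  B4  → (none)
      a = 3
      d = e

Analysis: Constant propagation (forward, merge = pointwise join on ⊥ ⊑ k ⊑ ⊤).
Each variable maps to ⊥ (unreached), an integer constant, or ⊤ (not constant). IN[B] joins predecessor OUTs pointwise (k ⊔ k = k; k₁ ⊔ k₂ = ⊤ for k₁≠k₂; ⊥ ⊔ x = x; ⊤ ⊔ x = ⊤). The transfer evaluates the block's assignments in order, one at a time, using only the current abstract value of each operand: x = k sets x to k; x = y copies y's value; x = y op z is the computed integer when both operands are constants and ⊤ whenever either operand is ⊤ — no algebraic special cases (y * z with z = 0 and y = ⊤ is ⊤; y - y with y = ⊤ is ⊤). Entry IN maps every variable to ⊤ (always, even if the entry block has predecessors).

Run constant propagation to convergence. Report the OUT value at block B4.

Per-block solution:
  B0:   IN=(all ⊤)   OUT={f:4; rest ⊤}
  B1:   IN={f:4; rest ⊤}   OUT={d:4, f:4; rest ⊤}
  B2:   IN={f:4; rest ⊤}   OUT={f:4; rest ⊤}
  B3:   IN={f:4; rest ⊤}   OUT={d:4, f:4; rest ⊤}
  B4:   IN={d:4, f:4; rest ⊤}   OUT={a:3, f:4; rest ⊤}

Merge at B4: IN[B4] = OUT[B3] = {a: ⊤, b: ⊤, c: ⊤, d: 4, e: ⊤, f: 4}
Applying B4's transfer function to that IN value gives OUT[B4] (row B4 above).

Answer: {a: 3, b: ⊤, c: ⊤, d: ⊤, e: ⊤, f: 4}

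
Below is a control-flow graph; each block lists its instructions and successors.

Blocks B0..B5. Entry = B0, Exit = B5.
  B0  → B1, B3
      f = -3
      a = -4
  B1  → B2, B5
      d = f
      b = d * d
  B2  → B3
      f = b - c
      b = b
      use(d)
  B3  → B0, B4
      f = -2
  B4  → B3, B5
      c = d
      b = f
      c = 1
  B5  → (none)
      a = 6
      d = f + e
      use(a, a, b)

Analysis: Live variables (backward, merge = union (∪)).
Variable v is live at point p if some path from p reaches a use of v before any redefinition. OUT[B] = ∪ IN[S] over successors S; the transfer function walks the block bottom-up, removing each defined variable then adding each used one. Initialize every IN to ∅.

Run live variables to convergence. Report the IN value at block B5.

Answer: {b, e, f}

Derivation:
Fixpoint table:
  B0:  IN={c, d, e}  OUT={c, d, e, f}
  B1:  IN={c, e, f}  OUT={b, c, d, e, f}
  B2:  IN={b, c, d, e}  OUT={c, d, e}
  B3:  IN={c, d, e}  OUT={c, d, e, f}
  B4:  IN={d, e, f}  OUT={b, c, d, e, f}
  B5:  IN={b, e, f}  OUT={}

B5 is the boundary node: OUT[B5] = {}
Applying B5's transfer function to that OUT value gives IN[B5] (row B5 above).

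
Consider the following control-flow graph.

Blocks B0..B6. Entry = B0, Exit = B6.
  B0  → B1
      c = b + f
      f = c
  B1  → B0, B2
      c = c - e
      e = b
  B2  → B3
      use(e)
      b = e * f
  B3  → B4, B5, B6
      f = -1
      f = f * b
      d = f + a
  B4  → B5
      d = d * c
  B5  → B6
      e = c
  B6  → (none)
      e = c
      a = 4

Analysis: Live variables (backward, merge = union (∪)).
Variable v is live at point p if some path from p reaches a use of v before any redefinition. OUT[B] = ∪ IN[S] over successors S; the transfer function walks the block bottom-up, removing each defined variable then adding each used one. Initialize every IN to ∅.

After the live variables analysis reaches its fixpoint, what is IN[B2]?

Answer: {a, c, e, f}

Trace:
Converged values:
  B0:   IN={a, b, e, f}   OUT={a, b, c, e, f}
  B1:   IN={a, b, c, e, f}   OUT={a, b, c, e, f}
  B2:   IN={a, c, e, f}   OUT={a, b, c}
  B3:   IN={a, b, c}   OUT={c, d}
  B4:   IN={c, d}   OUT={c}
  B5:   IN={c}   OUT={c}
  B6:   IN={c}   OUT={}

Merge at B2: OUT[B2] = IN[B3] = {a, b, c}
Applying B2's transfer function to that OUT value gives IN[B2] (row B2 above).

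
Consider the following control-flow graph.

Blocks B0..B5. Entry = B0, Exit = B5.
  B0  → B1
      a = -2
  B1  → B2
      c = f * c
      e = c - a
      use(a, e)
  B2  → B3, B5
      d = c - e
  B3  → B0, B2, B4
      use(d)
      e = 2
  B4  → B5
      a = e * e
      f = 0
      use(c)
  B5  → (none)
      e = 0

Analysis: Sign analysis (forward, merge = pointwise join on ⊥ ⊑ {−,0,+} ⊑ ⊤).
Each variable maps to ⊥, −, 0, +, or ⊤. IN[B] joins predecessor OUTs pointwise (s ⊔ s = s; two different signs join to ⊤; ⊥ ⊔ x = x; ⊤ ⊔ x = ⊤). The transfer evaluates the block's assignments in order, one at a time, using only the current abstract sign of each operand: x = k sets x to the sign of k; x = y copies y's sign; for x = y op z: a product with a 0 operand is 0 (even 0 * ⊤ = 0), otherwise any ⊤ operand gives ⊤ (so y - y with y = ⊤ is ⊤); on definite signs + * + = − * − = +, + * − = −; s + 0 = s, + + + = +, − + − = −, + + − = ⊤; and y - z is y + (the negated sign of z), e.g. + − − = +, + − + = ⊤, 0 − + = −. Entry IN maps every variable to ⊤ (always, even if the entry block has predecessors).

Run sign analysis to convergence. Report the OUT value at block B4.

Per-block solution:
  B0:   IN=(all ⊤)   OUT={a:-; rest ⊤}
  B1:   IN={a:-; rest ⊤}   OUT={a:-; rest ⊤}
  B2:   IN={a:-; rest ⊤}   OUT={a:-; rest ⊤}
  B3:   IN={a:-; rest ⊤}   OUT={a:-, e:+; rest ⊤}
  B4:   IN={a:-, e:+; rest ⊤}   OUT={a:+, e:+, f:0; rest ⊤}
  B5:   IN=(all ⊤)   OUT={e:0; rest ⊤}

Merge at B4: IN[B4] = OUT[B3] = {a: -, b: ⊤, c: ⊤, d: ⊤, e: +, f: ⊤}
Applying B4's transfer function to that IN value gives OUT[B4] (row B4 above).

Answer: {a: +, b: ⊤, c: ⊤, d: ⊤, e: +, f: 0}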